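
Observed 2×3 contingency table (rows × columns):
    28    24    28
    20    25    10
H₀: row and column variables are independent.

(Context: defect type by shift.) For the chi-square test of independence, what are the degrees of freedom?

df = (r−1)(c−1) = (2−1)·(3−1) = 2

degrees of freedom = 2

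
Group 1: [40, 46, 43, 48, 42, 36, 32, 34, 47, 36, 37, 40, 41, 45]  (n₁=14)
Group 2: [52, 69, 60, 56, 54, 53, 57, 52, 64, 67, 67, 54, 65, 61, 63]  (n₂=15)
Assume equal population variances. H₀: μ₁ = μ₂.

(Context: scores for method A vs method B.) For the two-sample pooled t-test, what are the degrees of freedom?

degrees of freedom = 27

df = n₁ + n₂ − 2 = 14 + 15 − 2 = 27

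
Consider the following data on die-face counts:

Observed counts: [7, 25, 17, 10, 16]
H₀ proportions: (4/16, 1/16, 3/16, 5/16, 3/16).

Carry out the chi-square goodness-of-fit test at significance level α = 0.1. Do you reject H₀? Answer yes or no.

n = 75; E_i = n·p_i = [18.75, 4.69, 14.06, 23.44, 14.06]
χ² = (7−18.75)²/18.75 + (25−4.69)²/4.69 + (17−14.06)²/14.06 + (10−23.44)²/23.44 + (16−14.06)²/14.06 = 103.9689
df = 4
p-value (upper-tail) = 0.00000
At α=0.1: p < α → reject H₀

reject H₀: yes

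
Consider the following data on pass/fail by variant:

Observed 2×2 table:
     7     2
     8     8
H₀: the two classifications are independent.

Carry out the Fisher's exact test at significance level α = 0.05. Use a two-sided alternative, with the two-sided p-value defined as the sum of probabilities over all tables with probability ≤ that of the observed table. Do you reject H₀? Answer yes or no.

Margins: r₁=9, r₂=16, c₁=15, c₂=10, n=25
p_obs = C(9,7)·C(16,8)/C(25,15); sum pmf over tables with pmf ≤ p_obs
p-value (two-sided) = 0.22896
At α=0.05: p ≥ α → fail to reject H₀

reject H₀: no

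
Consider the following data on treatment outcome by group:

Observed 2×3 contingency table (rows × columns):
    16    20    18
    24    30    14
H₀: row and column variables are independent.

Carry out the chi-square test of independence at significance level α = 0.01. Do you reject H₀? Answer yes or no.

Row totals [54, 68], col totals [40, 50, 32], n=122
χ² = (16−17.70)²/17.70 + (20−22.13)²/22.13 + (18−14.16)²/14.16 + (24−22.30)²/22.30 + (30−27.87)²/27.87 + (14−17.84)²/17.84 = 2.5267
df = 2
p-value (upper-tail) = 0.28270
At α=0.01: p ≥ α → fail to reject H₀

reject H₀: no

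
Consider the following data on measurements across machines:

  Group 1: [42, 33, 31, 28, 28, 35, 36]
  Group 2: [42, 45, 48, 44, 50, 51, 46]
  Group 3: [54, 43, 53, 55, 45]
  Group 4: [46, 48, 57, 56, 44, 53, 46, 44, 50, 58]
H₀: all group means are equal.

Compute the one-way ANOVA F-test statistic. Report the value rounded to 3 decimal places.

test statistic = 19.032

Group means [33.29, 46.57, 50.00, 50.20], grand mean 45.207
SSB = Σnᵢ(x̄ᵢ−x̄)² = 1372.016; SSW = ΣΣ(x−x̄ᵢ)² = 600.743
MSB = 1372.016/3 = 457.3386; MSW = 600.743/25 = 24.0297
F = MSB/MSW = 19.0322
df = (3, 25)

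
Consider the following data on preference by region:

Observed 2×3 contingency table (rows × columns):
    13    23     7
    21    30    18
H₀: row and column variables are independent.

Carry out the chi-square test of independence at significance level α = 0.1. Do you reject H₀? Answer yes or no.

reject H₀: no

Row totals [43, 69], col totals [34, 53, 25], n=112
χ² = (13−13.05)²/13.05 + (23−20.35)²/20.35 + (7−9.60)²/9.60 + (21−20.95)²/20.95 + (30−32.65)²/32.65 + (18−15.40)²/15.40 = 1.7029
df = 2
p-value (upper-tail) = 0.42679
At α=0.1: p ≥ α → fail to reject H₀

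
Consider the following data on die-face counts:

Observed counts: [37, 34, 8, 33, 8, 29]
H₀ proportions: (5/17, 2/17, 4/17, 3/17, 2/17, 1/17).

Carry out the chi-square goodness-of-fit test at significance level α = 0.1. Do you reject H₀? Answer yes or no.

n = 149; E_i = n·p_i = [43.82, 17.53, 35.06, 26.29, 17.53, 8.76]
χ² = (37−43.82)²/43.82 + (34−17.53)²/17.53 + (8−35.06)²/35.06 + (33−26.29)²/26.29 + (8−17.53)²/17.53 + (29−8.76)²/8.76 = 91.0309
df = 5
p-value (upper-tail) = 0.00000
At α=0.1: p < α → reject H₀

reject H₀: yes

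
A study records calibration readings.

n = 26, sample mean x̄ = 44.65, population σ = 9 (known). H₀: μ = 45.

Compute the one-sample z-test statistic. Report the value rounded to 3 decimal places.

SE = σ/√n = 9/√26 = 1.7650
z = (x̄−μ₀)/SE = (44.65−45)/1.7650 = -0.1983

test statistic = -0.198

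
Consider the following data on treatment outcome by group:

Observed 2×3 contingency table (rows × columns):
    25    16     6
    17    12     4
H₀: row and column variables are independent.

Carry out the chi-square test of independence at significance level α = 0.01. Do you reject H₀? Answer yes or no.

Row totals [47, 33], col totals [42, 28, 10], n=80
χ² = (25−24.68)²/24.68 + (16−16.45)²/16.45 + (6−5.88)²/5.88 + (17−17.32)²/17.32 + (12−11.55)²/11.55 + (4−4.12)²/4.12 = 0.0467
df = 2
p-value (upper-tail) = 0.97694
At α=0.01: p ≥ α → fail to reject H₀

reject H₀: no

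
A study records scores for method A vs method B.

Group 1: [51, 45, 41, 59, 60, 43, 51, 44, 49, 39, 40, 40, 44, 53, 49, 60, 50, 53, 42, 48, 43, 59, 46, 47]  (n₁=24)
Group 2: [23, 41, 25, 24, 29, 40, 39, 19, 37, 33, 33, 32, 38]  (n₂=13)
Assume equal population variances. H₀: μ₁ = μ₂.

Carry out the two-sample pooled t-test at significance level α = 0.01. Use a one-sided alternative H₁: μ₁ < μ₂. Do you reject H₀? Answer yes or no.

reject H₀: no

x̄₁=48.167, s₁=6.572, n₁=24
x̄₂=31.769, s₂=7.236, n₂=13
s_p² = [23·6.572² + 12·7.236²]/35 = 46.3326
SE = √(s_p²·(1/24+1/13)) = 2.3441
t = (48.167−31.769)/2.3441 = 6.9953
df = 35
p-value (one-sided, H₁ less) = 1.00000
At α=0.01: p ≥ α → fail to reject H₀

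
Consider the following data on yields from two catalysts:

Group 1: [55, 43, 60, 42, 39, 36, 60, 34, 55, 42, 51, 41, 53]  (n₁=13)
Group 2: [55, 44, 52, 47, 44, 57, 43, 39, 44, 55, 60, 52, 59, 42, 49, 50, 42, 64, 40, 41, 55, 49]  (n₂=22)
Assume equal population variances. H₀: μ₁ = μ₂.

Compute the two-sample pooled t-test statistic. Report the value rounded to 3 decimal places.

x̄₁=47.000, s₁=9.009, n₁=13
x̄₂=49.227, s₂=7.217, n₂=22
s_p² = [12·9.009² + 21·7.217²]/33 = 62.6625
SE = √(s_p²·(1/13+1/22)) = 2.7692
t = (47.000−49.227)/2.7692 = -0.8043
df = 33

test statistic = -0.804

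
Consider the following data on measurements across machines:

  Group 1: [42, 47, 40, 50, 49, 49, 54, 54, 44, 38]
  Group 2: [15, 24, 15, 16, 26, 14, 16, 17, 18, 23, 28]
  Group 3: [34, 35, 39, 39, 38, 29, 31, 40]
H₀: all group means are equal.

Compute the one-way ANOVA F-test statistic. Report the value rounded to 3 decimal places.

test statistic = 80.789

Group means [46.70, 19.27, 35.62], grand mean 33.241
SSB = Σnᵢ(x̄ᵢ−x̄)² = 4003.154; SSW = ΣΣ(x−x̄ᵢ)² = 644.157
MSB = 4003.154/2 = 2001.5768; MSW = 644.157/26 = 24.7753
F = MSB/MSW = 80.7893
df = (2, 26)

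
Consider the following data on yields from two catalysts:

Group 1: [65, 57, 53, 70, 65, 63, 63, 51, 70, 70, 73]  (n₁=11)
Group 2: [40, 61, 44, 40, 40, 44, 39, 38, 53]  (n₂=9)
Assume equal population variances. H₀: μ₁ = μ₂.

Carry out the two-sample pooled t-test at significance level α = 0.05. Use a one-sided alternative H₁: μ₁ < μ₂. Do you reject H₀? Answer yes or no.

x̄₁=63.636, s₁=7.284, n₁=11
x̄₂=44.333, s₂=7.730, n₂=9
s_p² = [10·7.284² + 8·7.730²]/18 = 56.0303
SE = √(s_p²·(1/11+1/9)) = 3.3644
t = (63.636−44.333)/3.3644 = 5.7374
df = 18
p-value (one-sided, H₁ less) = 0.99999
At α=0.05: p ≥ α → fail to reject H₀

reject H₀: no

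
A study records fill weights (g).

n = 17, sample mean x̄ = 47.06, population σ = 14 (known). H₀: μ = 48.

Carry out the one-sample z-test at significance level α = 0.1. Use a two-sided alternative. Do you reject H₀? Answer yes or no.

SE = σ/√n = 14/√17 = 3.3955
z = (x̄−μ₀)/SE = (47.06−48)/3.3955 = -0.2768
p-value (two-sided) = 0.78191
At α=0.1: p ≥ α → fail to reject H₀

reject H₀: no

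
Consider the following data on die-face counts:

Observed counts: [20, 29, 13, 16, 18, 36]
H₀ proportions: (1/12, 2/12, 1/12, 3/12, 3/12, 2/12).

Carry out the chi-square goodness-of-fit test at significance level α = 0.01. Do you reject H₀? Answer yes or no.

n = 132; E_i = n·p_i = [11.00, 22.00, 11.00, 33.00, 33.00, 22.00]
χ² = (20−11.00)²/11.00 + (29−22.00)²/22.00 + (13−11.00)²/11.00 + (16−33.00)²/33.00 + (18−33.00)²/33.00 + (36−22.00)²/22.00 = 34.4394
df = 5
p-value (upper-tail) = 0.00000
At α=0.01: p < α → reject H₀

reject H₀: yes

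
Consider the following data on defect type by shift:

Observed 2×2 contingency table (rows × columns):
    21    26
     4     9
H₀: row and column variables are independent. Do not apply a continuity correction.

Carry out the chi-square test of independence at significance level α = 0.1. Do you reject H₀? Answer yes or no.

reject H₀: no

Row totals [47, 13], col totals [25, 35], n=60
χ² = (21−19.58)²/19.58 + (26−27.42)²/27.42 + (4−5.42)²/5.42 + (9−7.58)²/7.58 = 0.8108
df = 1
p-value (upper-tail) = 0.36787
At α=0.1: p ≥ α → fail to reject H₀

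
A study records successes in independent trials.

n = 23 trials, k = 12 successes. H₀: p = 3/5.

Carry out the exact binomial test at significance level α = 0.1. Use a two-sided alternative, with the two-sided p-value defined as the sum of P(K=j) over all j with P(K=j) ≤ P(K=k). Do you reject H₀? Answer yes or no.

Exact binomial: n=23, k=12, p₀=3/5=0.6000
P(X=j) = C(n,j)·p₀^j·(1−p₀)^(n−j); p = Σ P(X=j) over j with P(X=j) ≤ P(X=12)
p-value (two-sided) = 0.52436
At α=0.1: p ≥ α → fail to reject H₀

reject H₀: no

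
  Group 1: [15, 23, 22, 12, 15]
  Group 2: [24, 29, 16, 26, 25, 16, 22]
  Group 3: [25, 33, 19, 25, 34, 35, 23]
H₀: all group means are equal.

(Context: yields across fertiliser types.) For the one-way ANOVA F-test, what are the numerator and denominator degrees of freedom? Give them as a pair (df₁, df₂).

k = 3 groups, N = 19 total
df = (k−1, N−k) = (3−1, 19−3) = (2, 16)

degrees of freedom = [2, 16]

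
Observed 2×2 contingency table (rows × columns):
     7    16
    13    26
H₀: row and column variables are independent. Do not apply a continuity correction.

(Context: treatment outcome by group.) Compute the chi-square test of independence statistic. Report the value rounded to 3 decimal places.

Row totals [23, 39], col totals [20, 42], n=62
χ² = (7−7.42)²/7.42 + (16−15.58)²/15.58 + (13−12.58)²/12.58 + (26−26.42)²/26.42 = 0.0556
df = 1

test statistic = 0.056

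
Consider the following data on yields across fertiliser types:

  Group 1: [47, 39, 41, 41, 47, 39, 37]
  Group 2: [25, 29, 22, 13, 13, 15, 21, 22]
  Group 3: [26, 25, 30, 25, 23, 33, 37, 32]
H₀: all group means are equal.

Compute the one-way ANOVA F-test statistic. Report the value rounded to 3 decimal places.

Group means [41.57, 20.00, 28.88], grand mean 29.652
SSB = Σnᵢ(x̄ᵢ−x̄)² = 1744.628; SSW = ΣΣ(x−x̄ᵢ)² = 498.589
MSB = 1744.628/2 = 872.3141; MSW = 498.589/20 = 24.9295
F = MSB/MSW = 34.9913
df = (2, 20)

test statistic = 34.991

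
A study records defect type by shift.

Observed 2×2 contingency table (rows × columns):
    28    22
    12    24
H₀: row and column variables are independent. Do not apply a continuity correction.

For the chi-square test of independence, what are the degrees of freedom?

degrees of freedom = 1

df = (r−1)(c−1) = (2−1)·(2−1) = 1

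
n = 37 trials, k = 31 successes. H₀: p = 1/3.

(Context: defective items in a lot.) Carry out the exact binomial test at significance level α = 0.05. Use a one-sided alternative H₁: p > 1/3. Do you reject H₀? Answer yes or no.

reject H₀: yes

Exact binomial: n=37, k=31, p₀=1/3=0.3333
P(X≥31) from Σ C(n,i)·p₀^i·(1−p₀)^(n−i)
p-value (one-sided, H₁ greater) = 0.00000
At α=0.05: p < α → reject H₀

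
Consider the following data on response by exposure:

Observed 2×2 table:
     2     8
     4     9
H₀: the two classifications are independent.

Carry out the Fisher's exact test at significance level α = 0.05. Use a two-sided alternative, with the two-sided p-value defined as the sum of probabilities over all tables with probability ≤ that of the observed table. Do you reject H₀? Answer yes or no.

Margins: r₁=10, r₂=13, c₁=6, c₂=17, n=23
p_obs = C(10,2)·C(13,4)/C(23,6); sum pmf over tables with pmf ≤ p_obs
p-value (two-sided) = 0.66002
At α=0.05: p ≥ α → fail to reject H₀

reject H₀: no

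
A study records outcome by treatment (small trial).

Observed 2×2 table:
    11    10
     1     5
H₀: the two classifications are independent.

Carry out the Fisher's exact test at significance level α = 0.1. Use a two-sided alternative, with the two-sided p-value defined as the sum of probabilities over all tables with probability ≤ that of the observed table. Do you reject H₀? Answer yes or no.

Margins: r₁=21, r₂=6, c₁=12, c₂=15, n=27
p_obs = C(21,11)·C(6,1)/C(27,12); sum pmf over tables with pmf ≤ p_obs
p-value (two-sided) = 0.18190
At α=0.1: p ≥ α → fail to reject H₀

reject H₀: no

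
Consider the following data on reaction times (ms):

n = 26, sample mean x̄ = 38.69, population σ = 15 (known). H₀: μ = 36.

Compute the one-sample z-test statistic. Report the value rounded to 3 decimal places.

test statistic = 0.914

SE = σ/√n = 15/√26 = 2.9417
z = (x̄−μ₀)/SE = (38.69−36)/2.9417 = 0.9144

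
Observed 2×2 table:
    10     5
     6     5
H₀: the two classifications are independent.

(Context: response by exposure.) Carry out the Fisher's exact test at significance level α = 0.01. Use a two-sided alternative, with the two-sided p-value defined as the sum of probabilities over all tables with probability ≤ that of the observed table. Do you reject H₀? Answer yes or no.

reject H₀: no

Margins: r₁=15, r₂=11, c₁=16, c₂=10, n=26
p_obs = C(15,10)·C(11,6)/C(26,16); sum pmf over tables with pmf ≤ p_obs
p-value (two-sided) = 0.68906
At α=0.01: p ≥ α → fail to reject H₀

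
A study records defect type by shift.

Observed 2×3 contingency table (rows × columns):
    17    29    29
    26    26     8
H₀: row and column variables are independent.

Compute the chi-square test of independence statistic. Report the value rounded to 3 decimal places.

Row totals [75, 60], col totals [43, 55, 37], n=135
χ² = (17−23.89)²/23.89 + (29−30.56)²/30.56 + (29−20.56)²/20.56 + (26−19.11)²/19.11 + (26−24.44)²/24.44 + (8−16.44)²/16.44 = 12.4534
df = 2

test statistic = 12.453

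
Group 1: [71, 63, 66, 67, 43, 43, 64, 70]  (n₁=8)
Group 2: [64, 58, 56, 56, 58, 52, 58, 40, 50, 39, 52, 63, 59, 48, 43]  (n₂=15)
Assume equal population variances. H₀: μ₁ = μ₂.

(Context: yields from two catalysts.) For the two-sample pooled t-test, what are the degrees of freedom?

df = n₁ + n₂ − 2 = 8 + 15 − 2 = 21

degrees of freedom = 21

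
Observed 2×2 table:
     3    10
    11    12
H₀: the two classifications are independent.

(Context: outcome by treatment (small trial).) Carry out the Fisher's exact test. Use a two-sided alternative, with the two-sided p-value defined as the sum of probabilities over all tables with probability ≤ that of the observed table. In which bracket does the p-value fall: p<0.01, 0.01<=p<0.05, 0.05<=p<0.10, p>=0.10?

p-value bracket: p>=0.10

Margins: r₁=13, r₂=23, c₁=14, c₂=22, n=36
p_obs = C(13,3)·C(23,11)/C(36,14); sum pmf over tables with pmf ≤ p_obs
p-value (two-sided) = 0.17504
→ bracket: p>=0.10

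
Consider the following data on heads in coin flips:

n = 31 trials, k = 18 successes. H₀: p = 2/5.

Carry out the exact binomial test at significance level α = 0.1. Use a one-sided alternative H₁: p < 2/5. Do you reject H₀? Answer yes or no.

Exact binomial: n=31, k=18, p₀=2/5=0.4000
P(X≤18) from Σ C(n,i)·p₀^i·(1−p₀)^(n−i)
p-value (one-sided, H₁ less) = 0.98652
At α=0.1: p ≥ α → fail to reject H₀

reject H₀: no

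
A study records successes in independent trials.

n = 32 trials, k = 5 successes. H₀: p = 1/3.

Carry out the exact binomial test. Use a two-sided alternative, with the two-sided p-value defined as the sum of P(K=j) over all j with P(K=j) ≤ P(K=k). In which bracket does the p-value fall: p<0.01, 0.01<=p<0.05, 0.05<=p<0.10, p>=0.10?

p-value bracket: 0.01<=p<0.05

Exact binomial: n=32, k=5, p₀=1/3=0.3333
P(X=j) = C(n,j)·p₀^j·(1−p₀)^(n−j); p = Σ P(X=j) over j with P(X=j) ≤ P(X=5)
p-value (two-sided) = 0.03795
→ bracket: 0.01<=p<0.05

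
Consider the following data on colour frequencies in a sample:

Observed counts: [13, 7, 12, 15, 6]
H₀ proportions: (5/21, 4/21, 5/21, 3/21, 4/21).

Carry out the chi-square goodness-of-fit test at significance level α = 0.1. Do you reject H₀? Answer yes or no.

n = 53; E_i = n·p_i = [12.62, 10.10, 12.62, 7.57, 10.10]
χ² = (13−12.62)²/12.62 + (7−10.10)²/10.10 + (12−12.62)²/12.62 + (15−7.57)²/7.57 + (6−10.10)²/10.10 = 9.9406
df = 4
p-value (upper-tail) = 0.04144
At α=0.1: p < α → reject H₀

reject H₀: yes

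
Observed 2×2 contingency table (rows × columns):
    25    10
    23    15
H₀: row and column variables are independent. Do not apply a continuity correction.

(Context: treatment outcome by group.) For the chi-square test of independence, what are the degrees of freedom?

df = (r−1)(c−1) = (2−1)·(2−1) = 1

degrees of freedom = 1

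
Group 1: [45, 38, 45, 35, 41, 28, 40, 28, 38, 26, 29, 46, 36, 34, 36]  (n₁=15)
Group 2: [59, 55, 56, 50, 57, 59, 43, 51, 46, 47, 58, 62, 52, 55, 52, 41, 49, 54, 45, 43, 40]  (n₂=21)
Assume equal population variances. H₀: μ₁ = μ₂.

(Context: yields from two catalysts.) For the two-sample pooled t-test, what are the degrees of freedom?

degrees of freedom = 34

df = n₁ + n₂ − 2 = 15 + 21 − 2 = 34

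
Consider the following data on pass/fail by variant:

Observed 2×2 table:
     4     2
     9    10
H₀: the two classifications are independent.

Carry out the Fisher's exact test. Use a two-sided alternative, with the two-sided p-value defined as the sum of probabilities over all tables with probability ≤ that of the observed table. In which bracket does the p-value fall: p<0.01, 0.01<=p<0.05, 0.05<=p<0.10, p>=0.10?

Margins: r₁=6, r₂=19, c₁=13, c₂=12, n=25
p_obs = C(6,4)·C(19,9)/C(25,13); sum pmf over tables with pmf ≤ p_obs
p-value (two-sided) = 0.64472
→ bracket: p>=0.10

p-value bracket: p>=0.10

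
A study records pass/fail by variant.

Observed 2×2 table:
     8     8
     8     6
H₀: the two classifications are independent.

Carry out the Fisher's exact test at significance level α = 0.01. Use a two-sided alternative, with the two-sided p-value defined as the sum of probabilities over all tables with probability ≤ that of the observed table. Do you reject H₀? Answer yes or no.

reject H₀: no

Margins: r₁=16, r₂=14, c₁=16, c₂=14, n=30
p_obs = C(16,8)·C(14,8)/C(30,16); sum pmf over tables with pmf ≤ p_obs
p-value (two-sided) = 0.73001
At α=0.01: p ≥ α → fail to reject H₀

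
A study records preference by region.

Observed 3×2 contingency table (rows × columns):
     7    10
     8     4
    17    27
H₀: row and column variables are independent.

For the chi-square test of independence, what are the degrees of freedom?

df = (r−1)(c−1) = (3−1)·(2−1) = 2

degrees of freedom = 2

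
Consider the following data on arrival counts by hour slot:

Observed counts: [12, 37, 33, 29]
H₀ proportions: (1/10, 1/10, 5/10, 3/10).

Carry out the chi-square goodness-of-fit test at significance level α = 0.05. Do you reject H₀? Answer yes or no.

reject H₀: yes

n = 111; E_i = n·p_i = [11.10, 11.10, 55.50, 33.30]
χ² = (12−11.10)²/11.10 + (37−11.10)²/11.10 + (33−55.50)²/55.50 + (29−33.30)²/33.30 = 70.1832
df = 3
p-value (upper-tail) = 0.00000
At α=0.05: p < α → reject H₀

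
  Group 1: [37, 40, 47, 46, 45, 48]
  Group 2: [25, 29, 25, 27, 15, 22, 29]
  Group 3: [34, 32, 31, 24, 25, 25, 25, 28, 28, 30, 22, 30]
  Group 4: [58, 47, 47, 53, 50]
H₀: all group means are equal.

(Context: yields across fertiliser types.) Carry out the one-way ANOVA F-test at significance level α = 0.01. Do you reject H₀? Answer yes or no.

reject H₀: yes

Group means [43.83, 24.57, 27.83, 51.00], grand mean 34.133
SSB = Σnᵢ(x̄ᵢ−x̄)² = 3103.252; SSW = ΣΣ(x−x̄ᵢ)² = 472.214
MSB = 3103.252/3 = 1034.4175; MSW = 472.214/26 = 18.1621
F = MSB/MSW = 56.9548
df = (3, 26)
p-value (upper-tail) = 0.00000
At α=0.01: p < α → reject H₀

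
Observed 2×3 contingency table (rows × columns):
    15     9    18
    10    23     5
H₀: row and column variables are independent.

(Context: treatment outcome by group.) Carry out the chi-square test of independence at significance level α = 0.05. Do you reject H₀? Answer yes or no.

Row totals [42, 38], col totals [25, 32, 23], n=80
χ² = (15−13.12)²/13.12 + (9−16.80)²/16.80 + (18−12.07)²/12.07 + (10−11.88)²/11.88 + (23−15.20)²/15.20 + (5−10.93)²/10.93 = 14.3086
df = 2
p-value (upper-tail) = 0.00078
At α=0.05: p < α → reject H₀

reject H₀: yes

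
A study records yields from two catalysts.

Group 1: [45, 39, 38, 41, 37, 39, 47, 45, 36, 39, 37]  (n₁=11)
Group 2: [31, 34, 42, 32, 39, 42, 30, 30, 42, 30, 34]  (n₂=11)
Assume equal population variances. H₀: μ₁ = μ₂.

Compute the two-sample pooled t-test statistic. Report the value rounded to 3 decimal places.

x̄₁=40.273, s₁=3.744, n₁=11
x̄₂=35.091, s₂=5.147, n₂=11
s_p² = [10·3.744² + 10·5.147²]/20 = 20.2545
SE = √(s_p²·(1/11+1/11)) = 1.9190
t = (40.273−35.091)/1.9190 = 2.7002
df = 20

test statistic = 2.700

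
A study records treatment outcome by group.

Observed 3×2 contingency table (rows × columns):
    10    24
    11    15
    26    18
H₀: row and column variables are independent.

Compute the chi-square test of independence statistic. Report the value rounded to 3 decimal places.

test statistic = 6.937

Row totals [34, 26, 44], col totals [47, 57], n=104
χ² = (10−15.37)²/15.37 + (24−18.63)²/18.63 + (11−11.75)²/11.75 + (15−14.25)²/14.25 + (26−19.88)²/19.88 + (18−24.12)²/24.12 = 6.9372
df = 2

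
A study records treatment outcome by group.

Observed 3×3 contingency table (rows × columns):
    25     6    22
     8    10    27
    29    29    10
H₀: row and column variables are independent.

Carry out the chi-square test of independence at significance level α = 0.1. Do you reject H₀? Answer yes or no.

reject H₀: yes

Row totals [53, 45, 68], col totals [62, 45, 59], n=166
χ² = (25−19.80)²/19.80 + (6−14.37)²/14.37 + (22−18.84)²/18.84 + (8−16.81)²/16.81 + (10−12.20)²/12.20 + (27−15.99)²/15.99 + (29−25.40)²/25.40 + (29−18.43)²/18.43 + (10−24.17)²/24.17 = 34.2316
df = 4
p-value (upper-tail) = 0.00000
At α=0.1: p < α → reject H₀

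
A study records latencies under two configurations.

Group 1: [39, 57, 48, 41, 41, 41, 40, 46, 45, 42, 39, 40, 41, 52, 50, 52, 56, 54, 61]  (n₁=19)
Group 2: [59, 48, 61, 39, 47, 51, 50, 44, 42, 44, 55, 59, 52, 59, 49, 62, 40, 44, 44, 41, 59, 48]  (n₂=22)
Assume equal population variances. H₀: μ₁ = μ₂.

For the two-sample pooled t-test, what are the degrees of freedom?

df = n₁ + n₂ − 2 = 19 + 22 − 2 = 39

degrees of freedom = 39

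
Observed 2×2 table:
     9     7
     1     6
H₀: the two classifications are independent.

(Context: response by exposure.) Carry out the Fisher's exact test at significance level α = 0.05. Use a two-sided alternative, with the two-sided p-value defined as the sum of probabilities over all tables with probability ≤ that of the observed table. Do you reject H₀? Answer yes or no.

reject H₀: no

Margins: r₁=16, r₂=7, c₁=10, c₂=13, n=23
p_obs = C(16,9)·C(7,1)/C(23,10); sum pmf over tables with pmf ≤ p_obs
p-value (two-sided) = 0.08862
At α=0.05: p ≥ α → fail to reject H₀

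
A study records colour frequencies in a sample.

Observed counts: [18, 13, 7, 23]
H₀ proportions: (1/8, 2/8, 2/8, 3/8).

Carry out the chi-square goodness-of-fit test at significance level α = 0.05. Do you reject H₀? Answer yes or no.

n = 61; E_i = n·p_i = [7.62, 15.25, 15.25, 22.88]
χ² = (18−7.62)²/7.62 + (13−15.25)²/15.25 + (7−15.25)²/15.25 + (23−22.88)²/22.88 = 18.9126
df = 3
p-value (upper-tail) = 0.00029
At α=0.05: p < α → reject H₀

reject H₀: yes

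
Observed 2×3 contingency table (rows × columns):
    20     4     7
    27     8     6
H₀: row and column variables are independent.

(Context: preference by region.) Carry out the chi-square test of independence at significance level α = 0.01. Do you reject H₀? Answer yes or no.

reject H₀: no

Row totals [31, 41], col totals [47, 12, 13], n=72
χ² = (20−20.24)²/20.24 + (4−5.17)²/5.17 + (7−5.60)²/5.60 + (27−26.76)²/26.76 + (8−6.83)²/6.83 + (6−7.40)²/7.40 = 1.0848
df = 2
p-value (upper-tail) = 0.58134
At α=0.01: p ≥ α → fail to reject H₀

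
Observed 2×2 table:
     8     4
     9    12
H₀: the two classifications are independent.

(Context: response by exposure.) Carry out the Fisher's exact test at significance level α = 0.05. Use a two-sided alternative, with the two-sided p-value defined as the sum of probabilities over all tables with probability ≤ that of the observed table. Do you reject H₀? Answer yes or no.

Margins: r₁=12, r₂=21, c₁=17, c₂=16, n=33
p_obs = C(12,8)·C(21,9)/C(33,17); sum pmf over tables with pmf ≤ p_obs
p-value (two-sided) = 0.28175
At α=0.05: p ≥ α → fail to reject H₀

reject H₀: no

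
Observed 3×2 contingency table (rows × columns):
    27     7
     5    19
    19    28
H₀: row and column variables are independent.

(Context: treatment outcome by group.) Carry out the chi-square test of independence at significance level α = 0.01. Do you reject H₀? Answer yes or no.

Row totals [34, 24, 47], col totals [51, 54], n=105
χ² = (27−16.51)²/16.51 + (7−17.49)²/17.49 + (5−11.66)²/11.66 + (19−12.34)²/12.34 + (19−22.83)²/22.83 + (28−24.17)²/24.17 = 21.5867
df = 2
p-value (upper-tail) = 0.00002
At α=0.01: p < α → reject H₀

reject H₀: yes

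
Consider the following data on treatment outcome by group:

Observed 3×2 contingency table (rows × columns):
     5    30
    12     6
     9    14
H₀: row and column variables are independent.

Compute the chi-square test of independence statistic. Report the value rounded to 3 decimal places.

test statistic = 14.846

Row totals [35, 18, 23], col totals [26, 50], n=76
χ² = (5−11.97)²/11.97 + (30−23.03)²/23.03 + (12−6.16)²/6.16 + (6−11.84)²/11.84 + (9−7.87)²/7.87 + (14−15.13)²/15.13 = 14.8456
df = 2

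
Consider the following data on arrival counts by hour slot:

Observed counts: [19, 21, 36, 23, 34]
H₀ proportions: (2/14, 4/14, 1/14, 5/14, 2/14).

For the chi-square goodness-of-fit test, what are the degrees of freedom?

df = k − 1 = 5 − 1 = 4

degrees of freedom = 4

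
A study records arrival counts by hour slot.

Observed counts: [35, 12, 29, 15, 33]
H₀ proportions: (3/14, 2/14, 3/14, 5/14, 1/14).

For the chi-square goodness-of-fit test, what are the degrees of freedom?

df = k − 1 = 5 − 1 = 4

degrees of freedom = 4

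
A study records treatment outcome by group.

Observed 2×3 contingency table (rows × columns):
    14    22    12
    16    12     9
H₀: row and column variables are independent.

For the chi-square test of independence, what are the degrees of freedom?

degrees of freedom = 2

df = (r−1)(c−1) = (2−1)·(3−1) = 2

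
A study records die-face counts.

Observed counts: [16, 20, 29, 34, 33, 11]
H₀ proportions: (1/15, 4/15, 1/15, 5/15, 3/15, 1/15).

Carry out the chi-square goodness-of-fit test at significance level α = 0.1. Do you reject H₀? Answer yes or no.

n = 143; E_i = n·p_i = [9.53, 38.13, 9.53, 47.67, 28.60, 9.53]
χ² = (16−9.53)²/9.53 + (20−38.13)²/38.13 + (29−9.53)²/9.53 + (34−47.67)²/47.67 + (33−28.60)²/28.60 + (11−9.53)²/9.53 = 57.5804
df = 5
p-value (upper-tail) = 0.00000
At α=0.1: p < α → reject H₀

reject H₀: yes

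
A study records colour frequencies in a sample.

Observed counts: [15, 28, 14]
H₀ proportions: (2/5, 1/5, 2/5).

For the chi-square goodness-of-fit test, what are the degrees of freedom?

degrees of freedom = 2

df = k − 1 = 3 − 1 = 2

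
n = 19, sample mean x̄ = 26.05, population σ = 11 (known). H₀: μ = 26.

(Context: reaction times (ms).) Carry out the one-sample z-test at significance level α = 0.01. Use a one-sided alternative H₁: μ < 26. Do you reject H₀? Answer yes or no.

SE = σ/√n = 11/√19 = 2.5236
z = (x̄−μ₀)/SE = (26.05−26)/2.5236 = 0.0198
p-value (one-sided, H₁ less) = 0.50790
At α=0.01: p ≥ α → fail to reject H₀

reject H₀: no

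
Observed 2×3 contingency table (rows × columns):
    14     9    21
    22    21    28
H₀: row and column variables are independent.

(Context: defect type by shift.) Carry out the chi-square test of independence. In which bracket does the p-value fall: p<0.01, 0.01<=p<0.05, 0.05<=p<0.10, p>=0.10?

Row totals [44, 71], col totals [36, 30, 49], n=115
χ² = (14−13.77)²/13.77 + (9−11.48)²/11.48 + (21−18.75)²/18.75 + (22−22.23)²/22.23 + (21−18.52)²/18.52 + (28−30.25)²/30.25 = 1.3109
df = 2
p-value (upper-tail) = 0.51921
→ bracket: p>=0.10

p-value bracket: p>=0.10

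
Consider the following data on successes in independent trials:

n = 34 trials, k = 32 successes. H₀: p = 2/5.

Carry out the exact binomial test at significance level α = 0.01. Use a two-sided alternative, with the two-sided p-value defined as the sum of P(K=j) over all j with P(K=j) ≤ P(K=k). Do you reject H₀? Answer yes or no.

Exact binomial: n=34, k=32, p₀=2/5=0.4000
P(X=j) = C(n,j)·p₀^j·(1−p₀)^(n−j); p = Σ P(X=j) over j with P(X=j) ≤ P(X=32)
p-value (two-sided) = 0.00000
At α=0.01: p < α → reject H₀

reject H₀: yes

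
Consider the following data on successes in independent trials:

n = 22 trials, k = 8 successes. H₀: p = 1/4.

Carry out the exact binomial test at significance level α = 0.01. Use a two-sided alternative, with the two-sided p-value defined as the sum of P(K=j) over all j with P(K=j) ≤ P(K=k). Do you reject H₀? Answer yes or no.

reject H₀: no

Exact binomial: n=22, k=8, p₀=1/4=0.2500
P(X=j) = C(n,j)·p₀^j·(1−p₀)^(n−j); p = Σ P(X=j) over j with P(X=j) ≤ P(X=8)
p-value (two-sided) = 0.22218
At α=0.01: p ≥ α → fail to reject H₀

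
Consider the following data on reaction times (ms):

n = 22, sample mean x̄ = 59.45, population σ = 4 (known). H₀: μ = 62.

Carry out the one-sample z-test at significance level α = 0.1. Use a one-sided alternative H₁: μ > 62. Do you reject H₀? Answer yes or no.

reject H₀: no

SE = σ/√n = 4/√22 = 0.8528
z = (x̄−μ₀)/SE = (59.45−62)/0.8528 = -2.9901
p-value (one-sided, H₁ greater) = 0.99861
At α=0.1: p ≥ α → fail to reject H₀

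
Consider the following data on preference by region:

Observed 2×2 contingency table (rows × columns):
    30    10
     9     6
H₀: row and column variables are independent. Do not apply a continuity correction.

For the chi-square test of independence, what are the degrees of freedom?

degrees of freedom = 1

df = (r−1)(c−1) = (2−1)·(2−1) = 1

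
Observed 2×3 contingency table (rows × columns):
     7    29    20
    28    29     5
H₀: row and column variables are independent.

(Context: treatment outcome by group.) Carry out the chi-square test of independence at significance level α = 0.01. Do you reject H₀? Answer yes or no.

reject H₀: yes

Row totals [56, 62], col totals [35, 58, 25], n=118
χ² = (7−16.61)²/16.61 + (29−27.53)²/27.53 + (20−11.86)²/11.86 + (28−18.39)²/18.39 + (29−30.47)²/30.47 + (5−13.14)²/13.14 = 21.3501
df = 2
p-value (upper-tail) = 0.00002
At α=0.01: p < α → reject H₀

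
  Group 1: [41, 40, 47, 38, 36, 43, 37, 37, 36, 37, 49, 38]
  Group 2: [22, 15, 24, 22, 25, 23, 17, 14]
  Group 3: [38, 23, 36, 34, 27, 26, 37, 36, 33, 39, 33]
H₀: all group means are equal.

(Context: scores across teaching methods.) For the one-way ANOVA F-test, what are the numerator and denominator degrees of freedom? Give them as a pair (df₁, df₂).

degrees of freedom = [2, 28]

k = 3 groups, N = 31 total
df = (k−1, N−k) = (3−1, 31−3) = (2, 28)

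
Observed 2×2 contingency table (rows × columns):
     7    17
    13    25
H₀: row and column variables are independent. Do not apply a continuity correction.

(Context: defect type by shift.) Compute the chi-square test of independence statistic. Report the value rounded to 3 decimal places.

Row totals [24, 38], col totals [20, 42], n=62
χ² = (7−7.74)²/7.74 + (17−16.26)²/16.26 + (13−12.26)²/12.26 + (25−25.74)²/25.74 = 0.1713
df = 1

test statistic = 0.171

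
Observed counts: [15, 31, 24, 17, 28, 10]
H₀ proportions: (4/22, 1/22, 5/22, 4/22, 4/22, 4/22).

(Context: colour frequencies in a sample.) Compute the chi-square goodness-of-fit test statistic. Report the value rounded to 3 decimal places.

n = 125; E_i = n·p_i = [22.73, 5.68, 28.41, 22.73, 22.73, 22.73]
χ² = (15−22.73)²/22.73 + (31−5.68)²/5.68 + (24−28.41)²/28.41 + (17−22.73)²/22.73 + (28−22.73)²/22.73 + (10−22.73)²/22.73 = 125.9232
df = 5

test statistic = 125.923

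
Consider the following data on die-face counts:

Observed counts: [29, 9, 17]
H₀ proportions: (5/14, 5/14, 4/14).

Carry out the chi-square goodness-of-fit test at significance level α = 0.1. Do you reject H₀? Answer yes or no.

n = 55; E_i = n·p_i = [19.64, 19.64, 15.71]
χ² = (29−19.64)²/19.64 + (9−19.64)²/19.64 + (17−15.71)²/15.71 = 10.3291
df = 2
p-value (upper-tail) = 0.00572
At α=0.1: p < α → reject H₀

reject H₀: yes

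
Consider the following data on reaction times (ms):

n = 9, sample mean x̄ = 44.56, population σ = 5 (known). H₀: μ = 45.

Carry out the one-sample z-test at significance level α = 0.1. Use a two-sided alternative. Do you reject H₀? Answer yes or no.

reject H₀: no

SE = σ/√n = 5/√9 = 1.6667
z = (x̄−μ₀)/SE = (44.56−45)/1.6667 = -0.2640
p-value (two-sided) = 0.79178
At α=0.1: p ≥ α → fail to reject H₀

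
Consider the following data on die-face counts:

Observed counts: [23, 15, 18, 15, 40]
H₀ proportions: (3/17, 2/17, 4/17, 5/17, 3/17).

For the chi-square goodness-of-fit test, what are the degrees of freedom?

degrees of freedom = 4

df = k − 1 = 5 − 1 = 4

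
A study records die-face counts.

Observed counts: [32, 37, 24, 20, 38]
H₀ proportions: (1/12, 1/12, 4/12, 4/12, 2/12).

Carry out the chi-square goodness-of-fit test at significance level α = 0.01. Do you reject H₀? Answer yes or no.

reject H₀: yes

n = 151; E_i = n·p_i = [12.58, 12.58, 50.33, 50.33, 25.17]
χ² = (32−12.58)²/12.58 + (37−12.58)²/12.58 + (24−50.33)²/50.33 + (20−50.33)²/50.33 + (38−25.17)²/25.17 = 115.9404
df = 4
p-value (upper-tail) = 0.00000
At α=0.01: p < α → reject H₀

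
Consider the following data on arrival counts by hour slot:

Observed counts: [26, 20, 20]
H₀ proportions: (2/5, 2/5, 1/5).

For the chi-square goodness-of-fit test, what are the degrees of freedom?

degrees of freedom = 2

df = k − 1 = 3 − 1 = 2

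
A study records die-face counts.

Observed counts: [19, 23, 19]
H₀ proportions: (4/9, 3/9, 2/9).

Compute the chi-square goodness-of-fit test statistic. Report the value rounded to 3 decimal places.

test statistic = 4.963

n = 61; E_i = n·p_i = [27.11, 20.33, 13.56]
χ² = (19−27.11)²/27.11 + (23−20.33)²/20.33 + (19−13.56)²/13.56 = 4.9631
df = 2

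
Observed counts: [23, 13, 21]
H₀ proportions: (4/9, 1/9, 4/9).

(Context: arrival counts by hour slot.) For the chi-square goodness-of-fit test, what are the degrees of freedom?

degrees of freedom = 2

df = k − 1 = 3 − 1 = 2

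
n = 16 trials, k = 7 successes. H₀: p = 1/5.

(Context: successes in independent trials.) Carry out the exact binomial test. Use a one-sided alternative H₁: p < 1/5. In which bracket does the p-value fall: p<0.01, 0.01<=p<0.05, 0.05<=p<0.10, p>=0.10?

Exact binomial: n=16, k=7, p₀=1/5=0.2000
P(X≤7) from Σ C(n,i)·p₀^i·(1−p₀)^(n−i)
p-value (one-sided, H₁ less) = 0.99300
→ bracket: p>=0.10

p-value bracket: p>=0.10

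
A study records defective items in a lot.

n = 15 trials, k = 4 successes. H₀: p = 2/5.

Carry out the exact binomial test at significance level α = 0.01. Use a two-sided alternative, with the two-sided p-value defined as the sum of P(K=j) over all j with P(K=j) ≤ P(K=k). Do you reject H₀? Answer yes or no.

reject H₀: no

Exact binomial: n=15, k=4, p₀=2/5=0.4000
P(X=j) = C(n,j)·p₀^j·(1−p₀)^(n−j); p = Σ P(X=j) over j with P(X=j) ≤ P(X=4)
p-value (two-sided) = 0.43038
At α=0.01: p ≥ α → fail to reject H₀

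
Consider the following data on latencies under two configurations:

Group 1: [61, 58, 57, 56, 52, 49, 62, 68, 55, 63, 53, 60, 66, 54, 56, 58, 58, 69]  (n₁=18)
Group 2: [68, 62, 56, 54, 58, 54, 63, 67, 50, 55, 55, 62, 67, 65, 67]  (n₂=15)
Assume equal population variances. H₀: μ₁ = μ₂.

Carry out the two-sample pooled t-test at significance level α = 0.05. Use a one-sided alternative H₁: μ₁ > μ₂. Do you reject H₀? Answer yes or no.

x̄₁=58.611, s₁=5.468, n₁=18
x̄₂=60.200, s₂=5.943, n₂=15
s_p² = [17·5.468² + 14·5.943²]/31 = 32.3444
SE = √(s_p²·(1/18+1/15)) = 1.9883
t = (58.611−60.200)/1.9883 = -0.7991
df = 31
p-value (one-sided, H₁ greater) = 0.78485
At α=0.05: p ≥ α → fail to reject H₀

reject H₀: no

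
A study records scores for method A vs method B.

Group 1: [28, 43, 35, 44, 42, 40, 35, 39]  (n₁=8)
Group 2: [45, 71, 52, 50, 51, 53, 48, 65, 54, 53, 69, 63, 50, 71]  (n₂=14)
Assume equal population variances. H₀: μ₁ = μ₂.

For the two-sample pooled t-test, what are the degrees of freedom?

degrees of freedom = 20

df = n₁ + n₂ − 2 = 8 + 14 − 2 = 20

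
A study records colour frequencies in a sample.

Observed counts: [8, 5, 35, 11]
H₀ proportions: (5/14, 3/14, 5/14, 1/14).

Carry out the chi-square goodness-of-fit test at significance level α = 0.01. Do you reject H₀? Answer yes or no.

reject H₀: yes

n = 59; E_i = n·p_i = [21.07, 12.64, 21.07, 4.21]
χ² = (8−21.07)²/21.07 + (5−12.64)²/12.64 + (35−21.07)²/21.07 + (11−4.21)²/4.21 = 32.8621
df = 3
p-value (upper-tail) = 0.00000
At α=0.01: p < α → reject H₀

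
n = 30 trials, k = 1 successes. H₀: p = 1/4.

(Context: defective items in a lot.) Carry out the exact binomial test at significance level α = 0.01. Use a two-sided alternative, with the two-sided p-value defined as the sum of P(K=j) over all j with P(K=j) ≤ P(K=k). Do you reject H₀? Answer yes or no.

Exact binomial: n=30, k=1, p₀=1/4=0.2500
P(X=j) = C(n,j)·p₀^j·(1−p₀)^(n−j); p = Σ P(X=j) over j with P(X=j) ≤ P(X=1)
p-value (two-sided) = 0.00278
At α=0.01: p < α → reject H₀

reject H₀: yes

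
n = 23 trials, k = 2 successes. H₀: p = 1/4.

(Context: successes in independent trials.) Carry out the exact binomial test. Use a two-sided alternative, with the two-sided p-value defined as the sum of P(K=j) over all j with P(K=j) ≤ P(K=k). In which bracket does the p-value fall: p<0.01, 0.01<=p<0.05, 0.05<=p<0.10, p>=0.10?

p-value bracket: 0.05<=p<0.10

Exact binomial: n=23, k=2, p₀=1/4=0.2500
P(X=j) = C(n,j)·p₀^j·(1−p₀)^(n−j); p = Σ P(X=j) over j with P(X=j) ≤ P(X=2)
p-value (two-sided) = 0.08998
→ bracket: 0.05<=p<0.10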